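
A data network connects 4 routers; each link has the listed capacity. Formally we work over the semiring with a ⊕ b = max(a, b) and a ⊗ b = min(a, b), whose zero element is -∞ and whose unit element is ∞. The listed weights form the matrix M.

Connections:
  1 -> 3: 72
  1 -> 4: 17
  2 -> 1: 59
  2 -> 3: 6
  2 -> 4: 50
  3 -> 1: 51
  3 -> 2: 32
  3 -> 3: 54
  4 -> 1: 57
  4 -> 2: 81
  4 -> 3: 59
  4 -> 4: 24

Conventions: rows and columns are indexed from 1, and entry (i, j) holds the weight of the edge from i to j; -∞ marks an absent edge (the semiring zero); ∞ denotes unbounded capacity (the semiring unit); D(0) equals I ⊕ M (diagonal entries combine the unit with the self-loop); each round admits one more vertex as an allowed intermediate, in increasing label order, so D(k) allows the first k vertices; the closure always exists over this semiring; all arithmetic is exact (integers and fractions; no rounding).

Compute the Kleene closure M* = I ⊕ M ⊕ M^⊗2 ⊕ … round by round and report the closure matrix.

D(0):
  [∞, -∞, 72, 17]
  [59, ∞, 6, 50]
  [51, 32, ∞, -∞]
  [57, 81, 59, ∞]
D(1):
  [∞, -∞, 72, 17]
  [59, ∞, 59, 50]
  [51, 32, ∞, 17]
  [57, 81, 59, ∞]
D(2):
  [∞, -∞, 72, 17]
  [59, ∞, 59, 50]
  [51, 32, ∞, 32]
  [59, 81, 59, ∞]
D(3):
  [∞, 32, 72, 32]
  [59, ∞, 59, 50]
  [51, 32, ∞, 32]
  [59, 81, 59, ∞]
D(4):
  [∞, 32, 72, 32]
  [59, ∞, 59, 50]
  [51, 32, ∞, 32]
  [59, 81, 59, ∞]
Answer: M* = [[∞, 32, 72, 32], [59, ∞, 59, 50], [51, 32, ∞, 32], [59, 81, 59, ∞]]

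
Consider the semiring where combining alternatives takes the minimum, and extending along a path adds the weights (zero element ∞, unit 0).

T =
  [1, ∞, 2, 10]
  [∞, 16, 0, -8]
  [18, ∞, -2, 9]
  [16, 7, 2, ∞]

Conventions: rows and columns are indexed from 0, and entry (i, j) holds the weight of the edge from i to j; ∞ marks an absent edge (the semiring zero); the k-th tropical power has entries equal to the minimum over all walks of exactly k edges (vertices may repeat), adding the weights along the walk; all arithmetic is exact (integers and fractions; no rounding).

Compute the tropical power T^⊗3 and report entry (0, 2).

T^⊗2:
  [2, 17, 0, 11]
  [8, -1, -6, 8]
  [16, 16, -4, 7]
  [17, 23, 0, -1]
T^⊗3:
  [3, 18, -2, 9]
  [9, 15, -8, -9]
  [14, 14, -6, 5]
  [15, 6, -2, 9]
Key observation: the optimum is the walk 0->2->2->2, with weight 2 + (-2) + (-2) = -2.
Optimal value attained by: walk 0->2->2->2.
Answer: (T^⊗3)[0][2] = -2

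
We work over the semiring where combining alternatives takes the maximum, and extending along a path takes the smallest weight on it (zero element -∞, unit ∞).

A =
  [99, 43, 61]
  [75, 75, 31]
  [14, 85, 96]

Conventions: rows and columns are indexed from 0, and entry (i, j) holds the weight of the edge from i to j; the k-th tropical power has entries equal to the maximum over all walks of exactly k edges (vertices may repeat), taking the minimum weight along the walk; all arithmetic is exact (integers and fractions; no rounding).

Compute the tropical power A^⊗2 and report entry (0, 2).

A^⊗2:
  [99, 61, 61]
  [75, 75, 61]
  [75, 85, 96]
Key observation: the optimum is the walk 0->0->2, with weight 99 min 61 = 61.
Optimal value attained by: walk 0->0->2.
Answer: (A^⊗2)[0][2] = 61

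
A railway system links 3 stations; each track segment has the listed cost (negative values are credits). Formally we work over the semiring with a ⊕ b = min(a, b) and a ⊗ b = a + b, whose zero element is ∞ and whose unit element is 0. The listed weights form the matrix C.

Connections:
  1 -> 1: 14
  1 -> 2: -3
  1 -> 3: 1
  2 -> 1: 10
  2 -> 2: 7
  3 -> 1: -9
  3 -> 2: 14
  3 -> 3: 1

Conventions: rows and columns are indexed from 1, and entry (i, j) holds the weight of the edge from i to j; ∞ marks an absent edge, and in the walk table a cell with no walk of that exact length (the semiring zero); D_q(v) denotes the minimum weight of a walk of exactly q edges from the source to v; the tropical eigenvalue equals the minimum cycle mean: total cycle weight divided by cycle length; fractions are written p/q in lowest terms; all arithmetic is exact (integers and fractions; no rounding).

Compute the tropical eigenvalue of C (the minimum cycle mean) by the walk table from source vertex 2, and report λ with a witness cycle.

q=0: [∞, 0, ∞]
q=1: [10, 7, ∞]
q=2: [17, 7, 11]
q=3: [2, 14, 12]
Optimal cycle mean attained by: cycle 1->3->1, total 1 + (-9), length 2.
Answer: λ = -4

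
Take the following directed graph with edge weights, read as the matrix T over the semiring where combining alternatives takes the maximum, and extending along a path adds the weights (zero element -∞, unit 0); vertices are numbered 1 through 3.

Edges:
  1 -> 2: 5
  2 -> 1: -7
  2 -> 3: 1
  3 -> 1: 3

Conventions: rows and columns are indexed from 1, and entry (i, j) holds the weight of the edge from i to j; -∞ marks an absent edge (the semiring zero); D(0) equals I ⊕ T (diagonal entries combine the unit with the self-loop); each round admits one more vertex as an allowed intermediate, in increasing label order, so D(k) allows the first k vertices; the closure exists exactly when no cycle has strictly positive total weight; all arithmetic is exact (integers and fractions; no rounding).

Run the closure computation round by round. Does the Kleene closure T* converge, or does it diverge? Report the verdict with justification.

D(0):
  [0, 5, -∞]
  [-7, 0, 1]
  [3, -∞, 0]
D(1):
  [0, 5, -∞]
  [-7, 0, 1]
  [3, 8, 0]
Detection: at round 2, diagonal entry (3, 3) turns strictly positive.
Key observation: the cycle 3->1->2->3 has total weight 3 + 5 + 1, which is strictly positive.
Answer: DIVERGES — positive cycle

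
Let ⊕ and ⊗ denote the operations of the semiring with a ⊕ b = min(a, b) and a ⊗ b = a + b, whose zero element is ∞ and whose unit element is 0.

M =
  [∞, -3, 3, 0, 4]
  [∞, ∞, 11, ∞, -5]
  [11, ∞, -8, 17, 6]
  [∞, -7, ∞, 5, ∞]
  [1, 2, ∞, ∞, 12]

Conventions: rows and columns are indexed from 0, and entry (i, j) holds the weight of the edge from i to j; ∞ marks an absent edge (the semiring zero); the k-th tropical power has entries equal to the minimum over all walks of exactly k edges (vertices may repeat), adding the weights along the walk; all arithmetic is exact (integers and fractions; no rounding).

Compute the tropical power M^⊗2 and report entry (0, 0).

M^⊗2:
  [5, -7, -5, 5, -8]
  [-4, -3, 3, 28, 7]
  [3, 8, -16, 9, -2]
  [∞, -2, 4, 10, -12]
  [13, -2, 4, 1, -3]
Key observation: the optimum is the walk 0->4->0, with weight 4 + 1 = 5.
Optimal value attained by: walk 0->4->0.
Answer: (M^⊗2)[0][0] = 5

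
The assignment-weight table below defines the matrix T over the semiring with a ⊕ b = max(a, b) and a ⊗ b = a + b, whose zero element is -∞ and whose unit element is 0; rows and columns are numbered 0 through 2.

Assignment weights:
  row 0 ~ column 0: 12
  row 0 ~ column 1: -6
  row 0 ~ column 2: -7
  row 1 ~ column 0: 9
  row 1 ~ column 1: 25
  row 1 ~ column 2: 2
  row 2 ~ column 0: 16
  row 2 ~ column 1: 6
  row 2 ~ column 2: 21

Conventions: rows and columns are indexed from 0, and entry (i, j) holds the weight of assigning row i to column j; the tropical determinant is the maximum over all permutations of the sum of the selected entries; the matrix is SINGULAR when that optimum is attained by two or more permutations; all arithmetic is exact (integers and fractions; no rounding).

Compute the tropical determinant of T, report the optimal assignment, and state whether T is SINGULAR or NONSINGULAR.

σ = (0, 1, 2): 12 + 25 + 21 = 58
σ = (0, 2, 1): 12 + 2 + 6 = 20
σ = (1, 0, 2): (-6) + 9 + 21 = 24
σ = (1, 2, 0): (-6) + 2 + 16 = 12
σ = (2, 0, 1): (-7) + 9 + 6 = 8
σ = (2, 1, 0): (-7) + 25 + 16 = 34
Optimal value attained by: σ = (0, 1, 2).
Answer: det⊕(T) = 58; verdict: NONSINGULAR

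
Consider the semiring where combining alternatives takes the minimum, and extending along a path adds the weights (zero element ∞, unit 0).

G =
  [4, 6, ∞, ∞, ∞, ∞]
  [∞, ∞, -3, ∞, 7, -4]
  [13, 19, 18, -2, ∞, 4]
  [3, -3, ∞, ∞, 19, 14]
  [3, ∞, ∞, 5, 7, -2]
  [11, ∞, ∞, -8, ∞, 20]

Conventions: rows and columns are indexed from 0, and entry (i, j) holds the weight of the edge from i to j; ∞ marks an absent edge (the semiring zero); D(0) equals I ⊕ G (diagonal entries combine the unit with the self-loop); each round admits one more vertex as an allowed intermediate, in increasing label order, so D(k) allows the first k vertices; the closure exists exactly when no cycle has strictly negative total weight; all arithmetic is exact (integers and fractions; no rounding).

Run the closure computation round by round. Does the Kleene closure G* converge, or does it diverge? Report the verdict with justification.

D(0):
  [0, 6, ∞, ∞, ∞, ∞]
  [∞, 0, -3, ∞, 7, -4]
  [13, 19, 0, -2, ∞, 4]
  [3, -3, ∞, 0, 19, 14]
  [3, ∞, ∞, 5, 0, -2]
  [11, ∞, ∞, -8, ∞, 0]
D(1):
  [0, 6, ∞, ∞, ∞, ∞]
  [∞, 0, -3, ∞, 7, -4]
  [13, 19, 0, -2, ∞, 4]
  [3, -3, ∞, 0, 19, 14]
  [3, 9, ∞, 5, 0, -2]
  [11, 17, ∞, -8, ∞, 0]
D(2):
  [0, 6, 3, ∞, 13, 2]
  [∞, 0, -3, ∞, 7, -4]
  [13, 19, 0, -2, 26, 4]
  [3, -3, -6, 0, 4, -7]
  [3, 9, 6, 5, 0, -2]
  [11, 17, 14, -8, 24, 0]
Detection: at round 3, diagonal entry (3, 3) turns strictly negative.
Key observation: the cycle 3->1->2->3 has total weight (-3) + (-3) + (-2), which is strictly negative.
Answer: DIVERGES — negative cycle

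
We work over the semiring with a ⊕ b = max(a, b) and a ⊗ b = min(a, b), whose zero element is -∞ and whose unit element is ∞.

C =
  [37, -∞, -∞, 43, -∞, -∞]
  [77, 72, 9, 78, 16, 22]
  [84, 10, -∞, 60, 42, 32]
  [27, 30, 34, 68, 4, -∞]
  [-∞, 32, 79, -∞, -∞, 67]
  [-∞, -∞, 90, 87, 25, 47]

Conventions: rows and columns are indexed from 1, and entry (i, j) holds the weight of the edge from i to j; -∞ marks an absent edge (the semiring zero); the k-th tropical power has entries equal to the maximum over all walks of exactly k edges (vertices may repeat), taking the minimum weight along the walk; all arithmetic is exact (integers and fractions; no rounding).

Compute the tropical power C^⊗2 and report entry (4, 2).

C^⊗2:
  [37, 30, 34, 43, 4, -∞]
  [72, 72, 34, 72, 22, 22]
  [37, 32, 42, 60, 25, 42]
  [34, 30, 34, 68, 34, 32]
  [79, 32, 67, 67, 42, 47]
  [84, 30, 47, 68, 42, 47]
Key observation: the optimum is the walk 4->2->2, with weight 30 min 72 = 30.
Optimal value attained by: walk 4->2->2.
Answer: (C^⊗2)[4][2] = 30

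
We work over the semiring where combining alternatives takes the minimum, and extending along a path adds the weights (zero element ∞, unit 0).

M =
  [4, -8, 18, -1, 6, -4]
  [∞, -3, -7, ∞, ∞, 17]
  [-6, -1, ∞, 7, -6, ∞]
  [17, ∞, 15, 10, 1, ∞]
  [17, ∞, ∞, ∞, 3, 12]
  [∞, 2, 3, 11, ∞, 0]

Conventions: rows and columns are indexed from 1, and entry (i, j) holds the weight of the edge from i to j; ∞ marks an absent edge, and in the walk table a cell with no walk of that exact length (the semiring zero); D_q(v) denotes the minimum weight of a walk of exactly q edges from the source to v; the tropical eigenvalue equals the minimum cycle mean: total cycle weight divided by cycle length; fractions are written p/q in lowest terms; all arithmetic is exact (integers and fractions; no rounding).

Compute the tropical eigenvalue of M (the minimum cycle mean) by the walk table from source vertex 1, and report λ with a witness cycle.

q=0: [0, ∞, ∞, ∞, ∞, ∞]
q=1: [4, -8, 18, -1, 6, -4]
q=2: [8, -11, -15, 3, 0, -4]
q=3: [-21, -16, -18, -8, -21, -4]
q=4: [-24, -29, -23, -22, -24, -25]
q=5: [-29, -32, -36, -25, -29, -28]
q=6: [-42, -37, -39, -30, -42, -33]
Optimal cycle mean attained by: cycle 1->2->3->1, total (-8) + (-7) + (-6), length 3.
Answer: λ = -7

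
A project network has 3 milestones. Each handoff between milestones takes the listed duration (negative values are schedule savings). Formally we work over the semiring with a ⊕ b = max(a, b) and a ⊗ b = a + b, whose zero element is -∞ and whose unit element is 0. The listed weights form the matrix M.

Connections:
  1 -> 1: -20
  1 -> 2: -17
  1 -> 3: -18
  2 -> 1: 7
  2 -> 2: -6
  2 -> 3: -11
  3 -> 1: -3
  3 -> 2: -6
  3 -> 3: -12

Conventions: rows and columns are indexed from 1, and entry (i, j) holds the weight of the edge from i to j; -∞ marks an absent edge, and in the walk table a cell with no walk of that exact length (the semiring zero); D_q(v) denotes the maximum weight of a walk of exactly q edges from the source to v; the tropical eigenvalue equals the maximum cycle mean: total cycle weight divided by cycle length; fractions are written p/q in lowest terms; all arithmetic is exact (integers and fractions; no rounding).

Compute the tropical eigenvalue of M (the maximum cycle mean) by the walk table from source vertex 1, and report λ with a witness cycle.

q=0: [0, -∞, -∞]
q=1: [-20, -17, -18]
q=2: [-10, -23, -28]
q=3: [-16, -27, -28]
Optimal cycle mean attained by: cycle 1->2->1, total (-17) + 7, length 2.
Answer: λ = -5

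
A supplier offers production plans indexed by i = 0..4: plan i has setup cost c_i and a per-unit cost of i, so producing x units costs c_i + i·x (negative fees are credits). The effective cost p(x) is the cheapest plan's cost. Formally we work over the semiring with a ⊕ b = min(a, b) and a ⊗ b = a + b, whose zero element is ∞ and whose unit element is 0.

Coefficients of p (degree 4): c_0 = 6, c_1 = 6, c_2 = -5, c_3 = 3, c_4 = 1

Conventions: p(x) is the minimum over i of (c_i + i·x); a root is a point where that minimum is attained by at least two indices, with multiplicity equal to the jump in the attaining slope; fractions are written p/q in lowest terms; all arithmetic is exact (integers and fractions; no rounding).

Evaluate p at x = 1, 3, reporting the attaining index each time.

p(1) = min(6+0·1=6, 6+1·1=7, -5+2·1=-3, 3+3·1=6, 1+4·1=5) = -3 (attained by i=2)
p(3) = min(6+0·3=6, 6+1·3=9, -5+2·3=1, 3+3·3=12, 1+4·3=13) = 1 (attained by i=2)
Answer: p(1) = -3; p(3) = 1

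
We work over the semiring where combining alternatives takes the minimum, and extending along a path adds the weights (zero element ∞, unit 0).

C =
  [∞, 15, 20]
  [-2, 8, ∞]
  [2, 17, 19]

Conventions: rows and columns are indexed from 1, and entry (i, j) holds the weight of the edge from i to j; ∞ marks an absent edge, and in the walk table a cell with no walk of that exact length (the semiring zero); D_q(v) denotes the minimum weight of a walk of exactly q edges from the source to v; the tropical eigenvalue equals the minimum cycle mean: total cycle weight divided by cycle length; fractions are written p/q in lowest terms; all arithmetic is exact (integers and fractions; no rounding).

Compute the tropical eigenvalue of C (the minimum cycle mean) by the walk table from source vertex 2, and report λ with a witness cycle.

q=0: [∞, 0, ∞]
q=1: [-2, 8, ∞]
q=2: [6, 13, 18]
q=3: [11, 21, 26]
Optimal cycle mean attained by: cycle 1->2->1, total 15 + (-2), length 2.
Answer: λ = 13/2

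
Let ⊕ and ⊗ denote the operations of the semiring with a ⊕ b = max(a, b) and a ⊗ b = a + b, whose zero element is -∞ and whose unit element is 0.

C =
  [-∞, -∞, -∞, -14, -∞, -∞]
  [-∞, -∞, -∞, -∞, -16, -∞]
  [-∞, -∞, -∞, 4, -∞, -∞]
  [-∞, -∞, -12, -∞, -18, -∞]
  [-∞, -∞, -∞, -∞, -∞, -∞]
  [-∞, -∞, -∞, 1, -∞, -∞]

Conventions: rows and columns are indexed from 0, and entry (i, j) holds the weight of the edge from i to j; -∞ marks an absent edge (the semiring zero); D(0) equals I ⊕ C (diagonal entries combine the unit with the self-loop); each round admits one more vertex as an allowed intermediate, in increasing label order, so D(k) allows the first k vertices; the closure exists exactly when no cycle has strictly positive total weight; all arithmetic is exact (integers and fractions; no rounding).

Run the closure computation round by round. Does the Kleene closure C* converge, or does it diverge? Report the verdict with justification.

D(0):
  [0, -∞, -∞, -14, -∞, -∞]
  [-∞, 0, -∞, -∞, -16, -∞]
  [-∞, -∞, 0, 4, -∞, -∞]
  [-∞, -∞, -12, 0, -18, -∞]
  [-∞, -∞, -∞, -∞, 0, -∞]
  [-∞, -∞, -∞, 1, -∞, 0]
D(1):
  [0, -∞, -∞, -14, -∞, -∞]
  [-∞, 0, -∞, -∞, -16, -∞]
  [-∞, -∞, 0, 4, -∞, -∞]
  [-∞, -∞, -12, 0, -18, -∞]
  [-∞, -∞, -∞, -∞, 0, -∞]
  [-∞, -∞, -∞, 1, -∞, 0]
D(2):
  [0, -∞, -∞, -14, -∞, -∞]
  [-∞, 0, -∞, -∞, -16, -∞]
  [-∞, -∞, 0, 4, -∞, -∞]
  [-∞, -∞, -12, 0, -18, -∞]
  [-∞, -∞, -∞, -∞, 0, -∞]
  [-∞, -∞, -∞, 1, -∞, 0]
D(3):
  [0, -∞, -∞, -14, -∞, -∞]
  [-∞, 0, -∞, -∞, -16, -∞]
  [-∞, -∞, 0, 4, -∞, -∞]
  [-∞, -∞, -12, 0, -18, -∞]
  [-∞, -∞, -∞, -∞, 0, -∞]
  [-∞, -∞, -∞, 1, -∞, 0]
D(4):
  [0, -∞, -26, -14, -32, -∞]
  [-∞, 0, -∞, -∞, -16, -∞]
  [-∞, -∞, 0, 4, -14, -∞]
  [-∞, -∞, -12, 0, -18, -∞]
  [-∞, -∞, -∞, -∞, 0, -∞]
  [-∞, -∞, -11, 1, -17, 0]
D(5):
  [0, -∞, -26, -14, -32, -∞]
  [-∞, 0, -∞, -∞, -16, -∞]
  [-∞, -∞, 0, 4, -14, -∞]
  [-∞, -∞, -12, 0, -18, -∞]
  [-∞, -∞, -∞, -∞, 0, -∞]
  [-∞, -∞, -11, 1, -17, 0]
D(6):
  [0, -∞, -26, -14, -32, -∞]
  [-∞, 0, -∞, -∞, -16, -∞]
  [-∞, -∞, 0, 4, -14, -∞]
  [-∞, -∞, -12, 0, -18, -∞]
  [-∞, -∞, -∞, -∞, 0, -∞]
  [-∞, -∞, -11, 1, -17, 0]
Key observation: every diagonal entry stays at the unit through all rounds, so no improving cycle exists.
Answer: CONVERGES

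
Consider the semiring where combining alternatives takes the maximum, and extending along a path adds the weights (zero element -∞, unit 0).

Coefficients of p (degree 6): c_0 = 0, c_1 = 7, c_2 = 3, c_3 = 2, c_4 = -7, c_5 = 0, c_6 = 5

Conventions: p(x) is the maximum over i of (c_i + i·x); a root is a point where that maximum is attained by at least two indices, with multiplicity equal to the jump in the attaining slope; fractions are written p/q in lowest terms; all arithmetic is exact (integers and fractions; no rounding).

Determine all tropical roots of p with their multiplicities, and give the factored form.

hull edge (i=0, c=0) to (i=1, c=7): slope 7, span 1
hull edge (i=1, c=7) to (i=6, c=5): slope -2/5, span 5
Factored form: p(x) = 5 ⊗ (x ⊕ (-7)) ⊗ (x ⊕ 2/5) ⊗ (x ⊕ 2/5) ⊗ (x ⊕ 2/5) ⊗ (x ⊕ 2/5) ⊗ (x ⊕ 2/5)
Answer: roots = -7 (mult 1), 2/5 (mult 5)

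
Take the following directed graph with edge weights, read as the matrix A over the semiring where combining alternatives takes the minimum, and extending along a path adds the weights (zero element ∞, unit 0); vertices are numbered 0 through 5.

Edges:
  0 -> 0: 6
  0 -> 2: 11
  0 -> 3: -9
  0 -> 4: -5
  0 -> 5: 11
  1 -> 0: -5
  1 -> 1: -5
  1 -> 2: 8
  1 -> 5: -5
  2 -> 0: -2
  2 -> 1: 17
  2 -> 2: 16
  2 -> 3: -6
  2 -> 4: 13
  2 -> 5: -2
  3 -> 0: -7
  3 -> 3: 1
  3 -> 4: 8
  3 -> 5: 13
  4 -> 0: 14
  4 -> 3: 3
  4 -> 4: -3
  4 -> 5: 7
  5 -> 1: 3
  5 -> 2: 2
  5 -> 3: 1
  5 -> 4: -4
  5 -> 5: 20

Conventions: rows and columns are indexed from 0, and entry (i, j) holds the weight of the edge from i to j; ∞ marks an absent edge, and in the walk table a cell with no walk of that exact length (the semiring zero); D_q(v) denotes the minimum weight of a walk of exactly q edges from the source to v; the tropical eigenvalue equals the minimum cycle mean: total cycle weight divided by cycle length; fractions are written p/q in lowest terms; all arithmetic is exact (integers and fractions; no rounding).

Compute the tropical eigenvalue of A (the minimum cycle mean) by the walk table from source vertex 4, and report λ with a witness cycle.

q=0: [∞, ∞, ∞, ∞, 0, ∞]
q=1: [14, ∞, ∞, 3, -3, 7]
q=2: [-4, 10, 9, 0, -6, 4]
q=3: [-7, 5, 6, -13, -9, 1]
q=4: [-20, 0, 3, -16, -12, -2]
q=5: [-23, -5, -9, -29, -25, -9]
q=6: [-36, -10, -12, -32, -28, -18]
Optimal cycle mean attained by: cycle 0->3->0, total (-9) + (-7), length 2.
Answer: λ = -8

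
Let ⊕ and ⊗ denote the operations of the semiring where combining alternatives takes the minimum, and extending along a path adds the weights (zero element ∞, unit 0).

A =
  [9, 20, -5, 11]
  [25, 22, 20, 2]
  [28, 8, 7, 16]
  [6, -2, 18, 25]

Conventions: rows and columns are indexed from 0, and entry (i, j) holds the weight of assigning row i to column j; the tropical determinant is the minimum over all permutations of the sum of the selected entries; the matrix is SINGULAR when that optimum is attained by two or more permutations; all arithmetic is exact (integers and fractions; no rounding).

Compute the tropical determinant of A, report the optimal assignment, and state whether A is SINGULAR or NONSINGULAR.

σ = (0, 1, 2, 3): 9 + 22 + 7 + 25 = 63
σ = (0, 1, 3, 2): 9 + 22 + 16 + 18 = 65
σ = (0, 2, 1, 3): 9 + 20 + 8 + 25 = 62
σ = (0, 2, 3, 1): 9 + 20 + 16 + (-2) = 43
σ = (0, 3, 1, 2): 9 + 2 + 8 + 18 = 37
σ = (0, 3, 2, 1): 9 + 2 + 7 + (-2) = 16
σ = (1, 0, 2, 3): 20 + 25 + 7 + 25 = 77
σ = (1, 0, 3, 2): 20 + 25 + 16 + 18 = 79
σ = (1, 2, 0, 3): 20 + 20 + 28 + 25 = 93
σ = (1, 2, 3, 0): 20 + 20 + 16 + 6 = 62
σ = (1, 3, 0, 2): 20 + 2 + 28 + 18 = 68
σ = (1, 3, 2, 0): 20 + 2 + 7 + 6 = 35
σ = (2, 0, 1, 3): (-5) + 25 + 8 + 25 = 53
σ = (2, 0, 3, 1): (-5) + 25 + 16 + (-2) = 34
σ = (2, 1, 0, 3): (-5) + 22 + 28 + 25 = 70
σ = (2, 1, 3, 0): (-5) + 22 + 16 + 6 = 39
σ = (2, 3, 0, 1): (-5) + 2 + 28 + (-2) = 23
σ = (2, 3, 1, 0): (-5) + 2 + 8 + 6 = 11
σ = (3, 0, 1, 2): 11 + 25 + 8 + 18 = 62
σ = (3, 0, 2, 1): 11 + 25 + 7 + (-2) = 41
σ = (3, 1, 0, 2): 11 + 22 + 28 + 18 = 79
σ = (3, 1, 2, 0): 11 + 22 + 7 + 6 = 46
σ = (3, 2, 0, 1): 11 + 20 + 28 + (-2) = 57
σ = (3, 2, 1, 0): 11 + 20 + 8 + 6 = 45
Optimal value attained by: σ = (2, 3, 1, 0).
Answer: det⊕(A) = 11; verdict: NONSINGULAR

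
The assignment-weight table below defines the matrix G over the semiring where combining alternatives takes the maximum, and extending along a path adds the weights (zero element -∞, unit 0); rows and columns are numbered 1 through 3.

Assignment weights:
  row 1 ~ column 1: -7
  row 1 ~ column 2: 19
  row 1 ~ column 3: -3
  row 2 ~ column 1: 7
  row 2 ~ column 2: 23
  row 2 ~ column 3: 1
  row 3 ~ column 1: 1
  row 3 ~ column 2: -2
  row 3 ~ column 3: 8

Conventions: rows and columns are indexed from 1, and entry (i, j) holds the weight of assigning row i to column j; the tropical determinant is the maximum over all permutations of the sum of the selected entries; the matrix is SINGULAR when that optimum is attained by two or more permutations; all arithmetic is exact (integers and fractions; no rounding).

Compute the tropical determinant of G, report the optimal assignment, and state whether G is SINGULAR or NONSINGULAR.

σ = (1, 2, 3): (-7) + 23 + 8 = 24
σ = (1, 3, 2): (-7) + 1 + (-2) = -8
σ = (2, 1, 3): 19 + 7 + 8 = 34
σ = (2, 3, 1): 19 + 1 + 1 = 21
σ = (3, 1, 2): (-3) + 7 + (-2) = 2
σ = (3, 2, 1): (-3) + 23 + 1 = 21
Optimal value attained by: σ = (2, 1, 3).
Answer: det⊕(G) = 34; verdict: NONSINGULAR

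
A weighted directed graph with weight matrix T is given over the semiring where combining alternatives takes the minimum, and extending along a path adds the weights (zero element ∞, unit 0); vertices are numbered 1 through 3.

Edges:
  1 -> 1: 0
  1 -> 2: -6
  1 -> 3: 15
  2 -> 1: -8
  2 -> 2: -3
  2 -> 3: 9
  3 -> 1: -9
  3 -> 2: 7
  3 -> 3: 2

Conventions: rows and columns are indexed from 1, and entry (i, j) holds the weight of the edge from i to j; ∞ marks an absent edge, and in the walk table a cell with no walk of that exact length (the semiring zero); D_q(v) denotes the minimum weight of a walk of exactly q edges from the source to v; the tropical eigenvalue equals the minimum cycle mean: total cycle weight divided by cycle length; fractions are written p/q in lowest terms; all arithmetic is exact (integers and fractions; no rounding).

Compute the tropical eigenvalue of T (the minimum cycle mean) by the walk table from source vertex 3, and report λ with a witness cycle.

q=0: [∞, ∞, 0]
q=1: [-9, 7, 2]
q=2: [-9, -15, 4]
q=3: [-23, -18, -6]
Optimal cycle mean attained by: cycle 1->2->1, total (-6) + (-8), length 2.
Answer: λ = -7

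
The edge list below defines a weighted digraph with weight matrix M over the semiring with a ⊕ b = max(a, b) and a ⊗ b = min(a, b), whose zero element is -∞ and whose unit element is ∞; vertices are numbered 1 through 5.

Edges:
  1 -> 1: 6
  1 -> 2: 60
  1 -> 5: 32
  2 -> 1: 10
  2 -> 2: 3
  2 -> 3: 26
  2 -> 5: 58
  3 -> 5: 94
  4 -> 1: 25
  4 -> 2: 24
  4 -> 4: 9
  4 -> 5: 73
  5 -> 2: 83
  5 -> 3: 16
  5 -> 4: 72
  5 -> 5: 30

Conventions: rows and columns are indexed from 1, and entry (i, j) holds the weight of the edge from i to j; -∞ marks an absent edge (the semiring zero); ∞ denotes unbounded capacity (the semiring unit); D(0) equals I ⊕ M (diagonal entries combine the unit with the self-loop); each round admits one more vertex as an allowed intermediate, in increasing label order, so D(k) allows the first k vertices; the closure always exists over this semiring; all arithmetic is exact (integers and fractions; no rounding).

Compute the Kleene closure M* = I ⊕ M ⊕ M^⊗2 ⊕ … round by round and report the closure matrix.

D(0):
  [∞, 60, -∞, -∞, 32]
  [10, ∞, 26, -∞, 58]
  [-∞, -∞, ∞, -∞, 94]
  [25, 24, -∞, ∞, 73]
  [-∞, 83, 16, 72, ∞]
D(1):
  [∞, 60, -∞, -∞, 32]
  [10, ∞, 26, -∞, 58]
  [-∞, -∞, ∞, -∞, 94]
  [25, 25, -∞, ∞, 73]
  [-∞, 83, 16, 72, ∞]
D(2):
  [∞, 60, 26, -∞, 58]
  [10, ∞, 26, -∞, 58]
  [-∞, -∞, ∞, -∞, 94]
  [25, 25, 25, ∞, 73]
  [10, 83, 26, 72, ∞]
D(3):
  [∞, 60, 26, -∞, 58]
  [10, ∞, 26, -∞, 58]
  [-∞, -∞, ∞, -∞, 94]
  [25, 25, 25, ∞, 73]
  [10, 83, 26, 72, ∞]
D(4):
  [∞, 60, 26, -∞, 58]
  [10, ∞, 26, -∞, 58]
  [-∞, -∞, ∞, -∞, 94]
  [25, 25, 25, ∞, 73]
  [25, 83, 26, 72, ∞]
D(5):
  [∞, 60, 26, 58, 58]
  [25, ∞, 26, 58, 58]
  [25, 83, ∞, 72, 94]
  [25, 73, 26, ∞, 73]
  [25, 83, 26, 72, ∞]
Answer: M* = [[∞, 60, 26, 58, 58], [25, ∞, 26, 58, 58], [25, 83, ∞, 72, 94], [25, 73, 26, ∞, 73], [25, 83, 26, 72, ∞]]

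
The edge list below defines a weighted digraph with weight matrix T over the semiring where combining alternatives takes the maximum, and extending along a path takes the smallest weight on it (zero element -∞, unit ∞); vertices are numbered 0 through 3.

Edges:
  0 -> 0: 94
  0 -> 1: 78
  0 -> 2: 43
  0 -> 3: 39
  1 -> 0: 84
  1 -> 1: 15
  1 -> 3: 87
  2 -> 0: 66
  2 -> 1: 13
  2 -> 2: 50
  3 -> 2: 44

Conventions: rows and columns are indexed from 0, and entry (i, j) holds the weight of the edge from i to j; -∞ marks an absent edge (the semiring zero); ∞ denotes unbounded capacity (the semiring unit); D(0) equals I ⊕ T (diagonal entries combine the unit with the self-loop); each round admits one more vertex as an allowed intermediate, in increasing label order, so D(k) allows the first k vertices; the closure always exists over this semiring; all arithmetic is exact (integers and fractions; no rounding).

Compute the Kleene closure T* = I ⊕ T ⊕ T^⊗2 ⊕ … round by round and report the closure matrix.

D(0):
  [∞, 78, 43, 39]
  [84, ∞, -∞, 87]
  [66, 13, ∞, -∞]
  [-∞, -∞, 44, ∞]
D(1):
  [∞, 78, 43, 39]
  [84, ∞, 43, 87]
  [66, 66, ∞, 39]
  [-∞, -∞, 44, ∞]
D(2):
  [∞, 78, 43, 78]
  [84, ∞, 43, 87]
  [66, 66, ∞, 66]
  [-∞, -∞, 44, ∞]
D(3):
  [∞, 78, 43, 78]
  [84, ∞, 43, 87]
  [66, 66, ∞, 66]
  [44, 44, 44, ∞]
D(4):
  [∞, 78, 44, 78]
  [84, ∞, 44, 87]
  [66, 66, ∞, 66]
  [44, 44, 44, ∞]
Answer: T* = [[∞, 78, 44, 78], [84, ∞, 44, 87], [66, 66, ∞, 66], [44, 44, 44, ∞]]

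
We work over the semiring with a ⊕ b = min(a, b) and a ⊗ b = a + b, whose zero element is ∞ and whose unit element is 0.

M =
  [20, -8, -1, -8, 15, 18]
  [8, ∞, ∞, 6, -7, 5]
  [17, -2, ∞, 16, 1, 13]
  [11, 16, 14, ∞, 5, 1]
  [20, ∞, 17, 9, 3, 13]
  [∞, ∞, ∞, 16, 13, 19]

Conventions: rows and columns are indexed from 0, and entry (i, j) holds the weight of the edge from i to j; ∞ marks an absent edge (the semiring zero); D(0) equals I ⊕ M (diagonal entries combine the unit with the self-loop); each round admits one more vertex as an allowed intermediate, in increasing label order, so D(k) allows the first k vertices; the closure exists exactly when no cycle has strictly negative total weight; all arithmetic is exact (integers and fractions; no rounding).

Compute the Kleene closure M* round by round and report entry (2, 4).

D(0):
  [0, -8, -1, -8, 15, 18]
  [8, 0, ∞, 6, -7, 5]
  [17, -2, 0, 16, 1, 13]
  [11, 16, 14, 0, 5, 1]
  [20, ∞, 17, 9, 0, 13]
  [∞, ∞, ∞, 16, 13, 0]
D(1):
  [0, -8, -1, -8, 15, 18]
  [8, 0, 7, 0, -7, 5]
  [17, -2, 0, 9, 1, 13]
  [11, 3, 10, 0, 5, 1]
  [20, 12, 17, 9, 0, 13]
  [∞, ∞, ∞, 16, 13, 0]
D(2):
  [0, -8, -1, -8, -15, -3]
  [8, 0, 7, 0, -7, 5]
  [6, -2, 0, -2, -9, 3]
  [11, 3, 10, 0, -4, 1]
  [20, 12, 17, 9, 0, 13]
  [∞, ∞, ∞, 16, 13, 0]
D(3):
  [0, -8, -1, -8, -15, -3]
  [8, 0, 7, 0, -7, 5]
  [6, -2, 0, -2, -9, 3]
  [11, 3, 10, 0, -4, 1]
  [20, 12, 17, 9, 0, 13]
  [∞, ∞, ∞, 16, 13, 0]
D(4):
  [0, -8, -1, -8, -15, -7]
  [8, 0, 7, 0, -7, 1]
  [6, -2, 0, -2, -9, -1]
  [11, 3, 10, 0, -4, 1]
  [20, 12, 17, 9, 0, 10]
  [27, 19, 26, 16, 12, 0]
D(5):
  [0, -8, -1, -8, -15, -7]
  [8, 0, 7, 0, -7, 1]
  [6, -2, 0, -2, -9, -1]
  [11, 3, 10, 0, -4, 1]
  [20, 12, 17, 9, 0, 10]
  [27, 19, 26, 16, 12, 0]
D(6):
  [0, -8, -1, -8, -15, -7]
  [8, 0, 7, 0, -7, 1]
  [6, -2, 0, -2, -9, -1]
  [11, 3, 10, 0, -4, 1]
  [20, 12, 17, 9, 0, 10]
  [27, 19, 26, 16, 12, 0]
Answer: M*[2][4] = -9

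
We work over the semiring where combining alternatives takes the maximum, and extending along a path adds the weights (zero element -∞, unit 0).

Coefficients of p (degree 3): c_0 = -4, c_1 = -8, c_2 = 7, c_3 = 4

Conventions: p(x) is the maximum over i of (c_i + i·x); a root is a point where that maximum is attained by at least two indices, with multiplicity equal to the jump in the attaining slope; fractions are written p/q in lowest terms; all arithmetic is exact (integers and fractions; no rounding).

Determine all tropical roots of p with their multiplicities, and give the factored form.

hull edge (i=0, c=-4) to (i=2, c=7): slope 11/2, span 2
hull edge (i=2, c=7) to (i=3, c=4): slope -3, span 1
Factored form: p(x) = 4 ⊗ (x ⊕ (-11/2)) ⊗ (x ⊕ (-11/2)) ⊗ (x ⊕ 3)
Answer: roots = -11/2 (mult 2), 3 (mult 1)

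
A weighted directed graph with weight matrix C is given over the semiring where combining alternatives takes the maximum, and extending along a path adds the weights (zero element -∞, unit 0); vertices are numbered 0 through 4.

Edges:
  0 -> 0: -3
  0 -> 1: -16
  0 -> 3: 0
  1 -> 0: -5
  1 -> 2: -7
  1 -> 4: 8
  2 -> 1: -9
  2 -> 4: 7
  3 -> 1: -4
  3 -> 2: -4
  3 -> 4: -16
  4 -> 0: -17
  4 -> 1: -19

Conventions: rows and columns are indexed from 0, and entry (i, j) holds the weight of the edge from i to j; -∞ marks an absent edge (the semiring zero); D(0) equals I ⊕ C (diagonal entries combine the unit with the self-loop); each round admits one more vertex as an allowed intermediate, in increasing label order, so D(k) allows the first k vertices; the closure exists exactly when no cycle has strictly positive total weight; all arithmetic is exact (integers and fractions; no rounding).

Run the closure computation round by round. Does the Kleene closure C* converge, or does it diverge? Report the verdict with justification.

D(0):
  [0, -16, -∞, 0, -∞]
  [-5, 0, -7, -∞, 8]
  [-∞, -9, 0, -∞, 7]
  [-∞, -4, -4, 0, -16]
  [-17, -19, -∞, -∞, 0]
D(1):
  [0, -16, -∞, 0, -∞]
  [-5, 0, -7, -5, 8]
  [-∞, -9, 0, -∞, 7]
  [-∞, -4, -4, 0, -16]
  [-17, -19, -∞, -17, 0]
D(2):
  [0, -16, -23, 0, -8]
  [-5, 0, -7, -5, 8]
  [-14, -9, 0, -14, 7]
  [-9, -4, -4, 0, 4]
  [-17, -19, -26, -17, 0]
D(3):
  [0, -16, -23, 0, -8]
  [-5, 0, -7, -5, 8]
  [-14, -9, 0, -14, 7]
  [-9, -4, -4, 0, 4]
  [-17, -19, -26, -17, 0]
D(4):
  [0, -4, -4, 0, 4]
  [-5, 0, -7, -5, 8]
  [-14, -9, 0, -14, 7]
  [-9, -4, -4, 0, 4]
  [-17, -19, -21, -17, 0]
D(5):
  [0, -4, -4, 0, 4]
  [-5, 0, -7, -5, 8]
  [-10, -9, 0, -10, 7]
  [-9, -4, -4, 0, 4]
  [-17, -19, -21, -17, 0]
Key observation: every diagonal entry stays at the unit through all rounds, so no improving cycle exists.
Answer: CONVERGES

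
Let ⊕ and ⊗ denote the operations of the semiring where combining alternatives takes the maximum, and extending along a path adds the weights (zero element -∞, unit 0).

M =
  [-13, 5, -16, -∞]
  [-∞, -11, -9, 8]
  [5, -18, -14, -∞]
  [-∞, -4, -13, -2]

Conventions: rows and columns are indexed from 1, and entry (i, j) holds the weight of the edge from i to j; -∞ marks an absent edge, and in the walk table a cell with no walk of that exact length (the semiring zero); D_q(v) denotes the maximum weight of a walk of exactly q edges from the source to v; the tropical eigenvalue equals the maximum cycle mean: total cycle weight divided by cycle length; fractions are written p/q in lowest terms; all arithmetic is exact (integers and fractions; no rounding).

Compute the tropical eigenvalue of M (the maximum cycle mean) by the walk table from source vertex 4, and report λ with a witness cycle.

q=0: [-∞, -∞, -∞, 0]
q=1: [-∞, -4, -13, -2]
q=2: [-8, -6, -13, 4]
q=3: [-8, 0, -9, 2]
q=4: [-4, -2, -9, 8]
Optimal cycle mean attained by: cycle 2->4->2, total 8 + (-4), length 2.
Answer: λ = 2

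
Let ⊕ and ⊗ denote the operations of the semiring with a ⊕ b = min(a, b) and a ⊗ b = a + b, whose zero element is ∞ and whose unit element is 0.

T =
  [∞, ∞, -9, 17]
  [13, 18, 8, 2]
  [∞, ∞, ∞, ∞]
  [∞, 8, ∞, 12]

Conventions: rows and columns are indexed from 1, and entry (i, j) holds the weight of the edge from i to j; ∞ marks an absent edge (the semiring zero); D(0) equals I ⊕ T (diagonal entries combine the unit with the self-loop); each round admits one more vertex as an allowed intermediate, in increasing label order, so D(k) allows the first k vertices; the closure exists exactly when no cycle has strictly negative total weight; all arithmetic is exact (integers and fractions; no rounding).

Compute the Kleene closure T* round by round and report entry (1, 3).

D(0):
  [0, ∞, -9, 17]
  [13, 0, 8, 2]
  [∞, ∞, 0, ∞]
  [∞, 8, ∞, 0]
D(1):
  [0, ∞, -9, 17]
  [13, 0, 4, 2]
  [∞, ∞, 0, ∞]
  [∞, 8, ∞, 0]
D(2):
  [0, ∞, -9, 17]
  [13, 0, 4, 2]
  [∞, ∞, 0, ∞]
  [21, 8, 12, 0]
D(3):
  [0, ∞, -9, 17]
  [13, 0, 4, 2]
  [∞, ∞, 0, ∞]
  [21, 8, 12, 0]
D(4):
  [0, 25, -9, 17]
  [13, 0, 4, 2]
  [∞, ∞, 0, ∞]
  [21, 8, 12, 0]
Answer: T*[1][3] = -9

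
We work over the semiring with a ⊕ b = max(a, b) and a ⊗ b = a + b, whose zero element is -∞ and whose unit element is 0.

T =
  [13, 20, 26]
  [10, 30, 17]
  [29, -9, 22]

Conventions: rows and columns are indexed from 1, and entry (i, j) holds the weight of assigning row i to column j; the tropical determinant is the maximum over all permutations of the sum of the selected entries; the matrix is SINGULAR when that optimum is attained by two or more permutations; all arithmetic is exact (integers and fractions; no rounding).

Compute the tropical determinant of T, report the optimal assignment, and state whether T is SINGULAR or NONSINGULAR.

σ = (1, 2, 3): 13 + 30 + 22 = 65
σ = (1, 3, 2): 13 + 17 + (-9) = 21
σ = (2, 1, 3): 20 + 10 + 22 = 52
σ = (2, 3, 1): 20 + 17 + 29 = 66
σ = (3, 1, 2): 26 + 10 + (-9) = 27
σ = (3, 2, 1): 26 + 30 + 29 = 85
Optimal value attained by: σ = (3, 2, 1).
Answer: det⊕(T) = 85; verdict: NONSINGULAR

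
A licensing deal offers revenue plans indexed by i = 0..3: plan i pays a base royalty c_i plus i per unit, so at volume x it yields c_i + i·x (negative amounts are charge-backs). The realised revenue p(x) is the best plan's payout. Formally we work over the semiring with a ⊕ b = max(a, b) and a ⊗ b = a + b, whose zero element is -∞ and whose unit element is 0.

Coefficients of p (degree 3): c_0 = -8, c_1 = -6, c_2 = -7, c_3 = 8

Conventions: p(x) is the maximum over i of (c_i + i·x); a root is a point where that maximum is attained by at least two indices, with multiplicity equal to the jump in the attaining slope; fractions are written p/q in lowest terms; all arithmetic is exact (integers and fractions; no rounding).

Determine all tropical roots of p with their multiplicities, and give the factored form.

hull edge (i=0, c=-8) to (i=3, c=8): slope 16/3, span 3
Factored form: p(x) = 8 ⊗ (x ⊕ (-16/3)) ⊗ (x ⊕ (-16/3)) ⊗ (x ⊕ (-16/3))
Answer: roots = -16/3 (mult 3)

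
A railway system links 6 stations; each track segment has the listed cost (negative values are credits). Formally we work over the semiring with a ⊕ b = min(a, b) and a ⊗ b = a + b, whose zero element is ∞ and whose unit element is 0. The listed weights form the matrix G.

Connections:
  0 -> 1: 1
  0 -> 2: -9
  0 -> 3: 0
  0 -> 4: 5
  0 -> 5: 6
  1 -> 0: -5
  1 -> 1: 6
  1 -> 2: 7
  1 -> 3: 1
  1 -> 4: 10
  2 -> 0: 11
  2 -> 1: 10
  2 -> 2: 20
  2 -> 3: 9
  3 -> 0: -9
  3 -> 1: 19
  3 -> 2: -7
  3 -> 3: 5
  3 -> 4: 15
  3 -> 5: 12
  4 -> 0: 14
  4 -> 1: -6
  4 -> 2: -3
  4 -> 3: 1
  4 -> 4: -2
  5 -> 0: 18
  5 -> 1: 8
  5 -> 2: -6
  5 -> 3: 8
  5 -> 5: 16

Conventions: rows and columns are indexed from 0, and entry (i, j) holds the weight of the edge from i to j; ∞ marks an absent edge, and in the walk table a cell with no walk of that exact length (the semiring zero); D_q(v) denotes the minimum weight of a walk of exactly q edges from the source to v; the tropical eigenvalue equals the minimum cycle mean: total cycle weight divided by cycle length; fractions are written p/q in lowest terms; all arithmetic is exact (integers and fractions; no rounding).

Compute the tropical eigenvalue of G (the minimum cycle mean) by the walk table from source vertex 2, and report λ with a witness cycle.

q=0: [∞, ∞, 0, ∞, ∞, ∞]
q=1: [11, 10, 20, 9, ∞, ∞]
q=2: [0, 12, 2, 11, 16, 17]
q=3: [2, 1, -9, 0, 5, 6]
q=4: [-9, -1, -7, 0, 3, 8]
q=5: [-9, -8, -18, -9, -4, -3]
q=6: [-18, -10, -18, -9, -6, -3]
Optimal cycle mean attained by: cycle 0->3->0, total 0 + (-9), length 2.
Answer: λ = -9/2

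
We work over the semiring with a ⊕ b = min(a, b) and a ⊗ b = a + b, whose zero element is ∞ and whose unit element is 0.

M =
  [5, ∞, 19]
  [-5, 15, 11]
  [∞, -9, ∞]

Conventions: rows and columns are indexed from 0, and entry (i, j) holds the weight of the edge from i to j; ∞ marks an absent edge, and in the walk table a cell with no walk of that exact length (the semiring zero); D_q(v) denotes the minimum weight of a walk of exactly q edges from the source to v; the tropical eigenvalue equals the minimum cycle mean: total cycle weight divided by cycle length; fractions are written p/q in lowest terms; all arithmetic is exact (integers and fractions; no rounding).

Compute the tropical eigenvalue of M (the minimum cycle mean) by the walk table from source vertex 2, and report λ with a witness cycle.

q=0: [∞, ∞, 0]
q=1: [∞, -9, ∞]
q=2: [-14, 6, 2]
q=3: [-9, -7, 5]
Optimal cycle mean attained by: cycle 1->2->1, total 11 + (-9), length 2.
Answer: λ = 1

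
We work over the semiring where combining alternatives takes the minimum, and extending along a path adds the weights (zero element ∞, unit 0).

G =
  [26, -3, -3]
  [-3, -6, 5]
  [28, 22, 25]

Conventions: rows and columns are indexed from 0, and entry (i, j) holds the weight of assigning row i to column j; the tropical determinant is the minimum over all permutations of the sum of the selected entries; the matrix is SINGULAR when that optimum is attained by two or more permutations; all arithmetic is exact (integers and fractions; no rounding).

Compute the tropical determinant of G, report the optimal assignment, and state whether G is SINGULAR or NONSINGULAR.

σ = (0, 1, 2): 26 + (-6) + 25 = 45
σ = (0, 2, 1): 26 + 5 + 22 = 53
σ = (1, 0, 2): (-3) + (-3) + 25 = 19
σ = (1, 2, 0): (-3) + 5 + 28 = 30
σ = (2, 0, 1): (-3) + (-3) + 22 = 16
σ = (2, 1, 0): (-3) + (-6) + 28 = 19
Optimal value attained by: σ = (2, 0, 1).
Answer: det⊕(G) = 16; verdict: NONSINGULAR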